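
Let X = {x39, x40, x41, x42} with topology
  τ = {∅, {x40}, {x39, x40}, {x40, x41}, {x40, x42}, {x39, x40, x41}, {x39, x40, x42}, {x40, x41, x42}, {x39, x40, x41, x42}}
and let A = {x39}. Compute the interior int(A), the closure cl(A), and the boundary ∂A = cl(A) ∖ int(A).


int(A) = ∅, cl(A) = {x39}, ∂A = {x39}.

Closed sets in (X, τ) are complements of opens:
  closed(X, τ) = {∅, {x39}, {x41}, {x42}, {x39, x41}, {x39, x42}, {x41, x42}, {x39, x41, x42}, {x39, x40, x41, x42}}.
int(A) = ⋃ {U ∈ τ : U ⊆ A}. Opens contained in A: ∅.
Taking the union of these: int(A) = ∅.
cl(A) = ⋂ {C closed : A ⊆ C}. Closed sets containing A: {x39}, {x39, x41}, {x39, x42}, {x39, x41, x42}, {x39, x40, x41, x42}.
Intersecting these: cl(A) = {x39}.
∂A = cl(A) ∖ int(A) = {x39} ∖ ∅ = {x39}.


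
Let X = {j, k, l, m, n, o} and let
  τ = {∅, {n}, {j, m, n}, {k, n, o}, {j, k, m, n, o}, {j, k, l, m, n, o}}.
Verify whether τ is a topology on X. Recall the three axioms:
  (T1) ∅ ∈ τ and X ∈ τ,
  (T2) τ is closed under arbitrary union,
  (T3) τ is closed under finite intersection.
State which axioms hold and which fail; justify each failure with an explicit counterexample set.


τ IS a topology on X.

Axiom (T1): ∅ ∈ τ? Yes; X ∈ τ? Yes.
Axiom (T2/T3): check pairwise unions and intersections of members of τ.
All pairwise intersections and unions checked — each lies in τ. Therefore τ satisfies (T1), (T2), (T3): it IS a topology on X.


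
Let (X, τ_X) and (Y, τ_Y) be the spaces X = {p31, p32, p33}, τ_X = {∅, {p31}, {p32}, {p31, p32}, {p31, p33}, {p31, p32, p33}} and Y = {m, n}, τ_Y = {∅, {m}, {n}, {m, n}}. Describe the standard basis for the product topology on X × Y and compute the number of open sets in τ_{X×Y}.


Basis B = {∅ × ∅, {p31} × {m}, {p31} × {n}, {p32} × {m}, {p32} × {n}, {p31} × {m, n}, {p31, p32} × {m}, {p31, p33} × {m}, {p31, p32} × {n}, {p31, p33} × {n}, {p32} × {m, n}, {p31, p32, p33} × {m}, {p31, p32, p33} × {n}, {p31, p32} × {m, n}, {p31, p33} × {m, n}, {p31, p32, p33} × {m, n}}; |τ_{X×Y}| = 36.

Enumerate products U × V with U ∈ τ_X, V ∈ τ_Y (deduplicated):
  ∅ × ∅ = {} (∅)
  {p31} × {m} = {(p31,m)}
  {p31} × {n} = {(p31,n)}
  {p32} × {m} = {(p32,m)}
  {p32} × {n} = {(p32,n)}
  {p31} × {m, n} = {(p31,m), (p31,n)}
  {p31, p32} × {m} = {(p31,m), (p32,m)}
  {p31, p33} × {m} = {(p31,m), (p33,m)}
  {p31, p32} × {n} = {(p31,n), (p32,n)}
  {p31, p33} × {n} = {(p31,n), (p33,n)}
  {p32} × {m, n} = {(p32,m), (p32,n)}
  {p31, p32, p33} × {m} = {(p31,m), (p32,m), (p33,m)}
  {p31, p32, p33} × {n} = {(p31,n), (p32,n), (p33,n)}
  {p31, p32} × {m, n} = {(p31,m), (p31,n), (p32,m), (p32,n)}
  {p31, p33} × {m, n} = {(p31,m), (p31,n), (p33,m), (p33,n)}
  {p31, p32, p33} × {m, n} = {(p31,m), (p31,n), (p32,m), (p32,n), (p33,m), (p33,n)}
These 16 distinct sets form the basis B.
Close under arbitrary unions to get τ_{X×Y}; counting gives |τ_{X×Y}| = 36.


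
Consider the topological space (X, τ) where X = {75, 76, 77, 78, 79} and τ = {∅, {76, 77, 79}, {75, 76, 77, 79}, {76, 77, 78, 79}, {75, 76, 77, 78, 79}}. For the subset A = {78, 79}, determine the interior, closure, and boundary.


int(A) = ∅, cl(A) = {75, 76, 77, 78, 79}, ∂A = {75, 76, 77, 78, 79}.

Closed sets in (X, τ) are complements of opens:
  closed(X, τ) = {∅, {75}, {78}, {75, 78}, {75, 76, 77, 78, 79}}.
int(A) = ⋃ {U ∈ τ : U ⊆ A}. Opens contained in A: ∅.
Taking the union of these: int(A) = ∅.
cl(A) = ⋂ {C closed : A ⊆ C}. Closed sets containing A: {75, 76, 77, 78, 79}.
Intersecting these: cl(A) = {75, 76, 77, 78, 79}.
∂A = cl(A) ∖ int(A) = {75, 76, 77, 78, 79} ∖ ∅ = {75, 76, 77, 78, 79}.


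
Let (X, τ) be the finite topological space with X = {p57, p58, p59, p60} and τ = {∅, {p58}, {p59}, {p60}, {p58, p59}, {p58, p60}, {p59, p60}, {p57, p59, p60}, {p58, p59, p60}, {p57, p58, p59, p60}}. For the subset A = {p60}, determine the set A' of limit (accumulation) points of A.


A' = {p57}

For each x ∈ X, list the open sets U ∈ τ with x ∈ U, then check whether U ∩ (A ∖ {x}) ≠ ∅ for every such U.
  x = p57: opens ∋ x are {p57, p59, p60}, {p57, p58, p59, p60}; each meets A ∖ {p57}, so x IS a limit point.
  x = p58: open {p58} ∋ x has {p58} ∩ (A ∖ {p58}) = ∅, so x is NOT a limit point.
  x = p59: open {p59} ∋ x has {p59} ∩ (A ∖ {p59}) = ∅, so x is NOT a limit point.
  x = p60: open {p60} ∋ x has {p60} ∩ (A ∖ {p60}) = ∅, so x is NOT a limit point.
Collecting: A' = {p57}.


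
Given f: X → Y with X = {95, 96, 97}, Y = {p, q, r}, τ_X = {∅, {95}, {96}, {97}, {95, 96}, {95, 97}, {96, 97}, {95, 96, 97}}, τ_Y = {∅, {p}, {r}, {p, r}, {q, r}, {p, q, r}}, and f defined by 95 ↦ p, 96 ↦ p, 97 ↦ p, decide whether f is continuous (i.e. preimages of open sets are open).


f IS continuous.

Compute f^{-1}(U) for each U ∈ τ_Y:
  U = ∅: f^{-1}(U) = ∅ ∈ τ_X ✓.
  U = {p}: f^{-1}(U) = {95, 96, 97} ∈ τ_X ✓.
  U = {r}: f^{-1}(U) = ∅ ∈ τ_X ✓.
  U = {p, r}: f^{-1}(U) = {95, 96, 97} ∈ τ_X ✓.
  U = {q, r}: f^{-1}(U) = ∅ ∈ τ_X ✓.
  U = {p, q, r}: f^{-1}(U) = {95, 96, 97} ∈ τ_X ✓.
Every preimage lies in τ_X, so f IS continuous.


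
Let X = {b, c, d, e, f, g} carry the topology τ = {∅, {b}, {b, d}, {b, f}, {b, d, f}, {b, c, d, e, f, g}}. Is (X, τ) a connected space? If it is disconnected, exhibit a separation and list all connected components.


(X, τ) is connected.

Find clopen sets (U ∈ τ with X ∖ U ∈ τ):
  U = ∅, X ∖ U = {b, c, d, e, f, g} — both open, so U is clopen.
  U = {b, c, d, e, f, g}, X ∖ U = ∅ — both open, so U is clopen.
Only trivial clopens (∅ and X) exist, so (X, τ) is connected.
Compute connected components by grouping points that agree on all clopens:
  component: {b, c, d, e, f, g}


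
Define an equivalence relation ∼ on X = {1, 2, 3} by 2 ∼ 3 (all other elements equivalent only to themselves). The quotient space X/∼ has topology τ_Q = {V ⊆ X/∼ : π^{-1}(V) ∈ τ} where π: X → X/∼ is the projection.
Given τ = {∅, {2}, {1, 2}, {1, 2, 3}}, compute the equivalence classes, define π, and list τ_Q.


X/∼ = {[1], [2=3]}; |τ_Q| = 2.

Equivalence classes: [1], [2=3].
Quotient map π: X → X/∼ sends 1 ↦ [1], 2 ↦ [2=3], 3 ↦ [2=3].
For each subset V ⊆ X/∼, compute π^{-1}(V) ⊆ X and check whether π^{-1}(V) ∈ τ. V is open in τ_Q iff π^{-1}(V) ∈ τ.
  V = {}: π^{-1}(V) = ∅ ∈ τ ✓.
  V = {[1]}: π^{-1}(V) = {1} ∉ τ ✗.
  V = {[2=3]}: π^{-1}(V) = {2, 3} ∉ τ ✗.
  V = {[1], [2=3]}: π^{-1}(V) = {1, 2, 3} ∈ τ ✓.
Open sets in the quotient: τ_Q = {{}, {[1], [2=3]}} (2 elements).


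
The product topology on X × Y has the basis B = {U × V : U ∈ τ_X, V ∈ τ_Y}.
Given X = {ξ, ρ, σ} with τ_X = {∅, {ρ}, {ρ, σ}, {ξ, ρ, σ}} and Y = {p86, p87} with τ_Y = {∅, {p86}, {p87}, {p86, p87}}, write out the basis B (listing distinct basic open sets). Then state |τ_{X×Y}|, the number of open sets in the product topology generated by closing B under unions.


Basis B = {∅ × ∅, {ρ} × {p86}, {ρ} × {p87}, {ρ} × {p86, p87}, {ρ, σ} × {p86}, {ρ, σ} × {p87}, {ξ, ρ, σ} × {p86}, {ξ, ρ, σ} × {p87}, {ρ, σ} × {p86, p87}, {ξ, ρ, σ} × {p86, p87}}; |τ_{X×Y}| = 16.

Enumerate products U × V with U ∈ τ_X, V ∈ τ_Y (deduplicated):
  ∅ × ∅ = {} (∅)
  {ρ} × {p86} = {(ρ,p86)}
  {ρ} × {p87} = {(ρ,p87)}
  {ρ} × {p86, p87} = {(ρ,p86), (ρ,p87)}
  {ρ, σ} × {p86} = {(ρ,p86), (σ,p86)}
  {ρ, σ} × {p87} = {(ρ,p87), (σ,p87)}
  {ξ, ρ, σ} × {p86} = {(ξ,p86), (ρ,p86), (σ,p86)}
  {ξ, ρ, σ} × {p87} = {(ξ,p87), (ρ,p87), (σ,p87)}
  {ρ, σ} × {p86, p87} = {(ρ,p86), (ρ,p87), (σ,p86), (σ,p87)}
  {ξ, ρ, σ} × {p86, p87} = {(ξ,p86), (ξ,p87), (ρ,p86), (ρ,p87), (σ,p86), (σ,p87)}
These 10 distinct sets form the basis B.
Close under arbitrary unions to get τ_{X×Y}; counting gives |τ_{X×Y}| = 16.


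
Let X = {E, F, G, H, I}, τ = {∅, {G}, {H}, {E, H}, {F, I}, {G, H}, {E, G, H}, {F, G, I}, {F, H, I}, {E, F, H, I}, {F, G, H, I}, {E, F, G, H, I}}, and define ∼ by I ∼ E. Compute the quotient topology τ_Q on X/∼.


X/∼ = {[E=I], [F], [G], [H]}; |τ_Q| = 6.

Equivalence classes: [E=I], [F], [G], [H].
Quotient map π: X → X/∼ sends E ↦ [E=I], F ↦ [F], G ↦ [G], H ↦ [H], I ↦ [E=I].
For each subset V ⊆ X/∼, compute π^{-1}(V) ⊆ X and check whether π^{-1}(V) ∈ τ. V is open in τ_Q iff π^{-1}(V) ∈ τ.
  V = {}: π^{-1}(V) = ∅ ∈ τ ✓.
  V = {[E=I]}: π^{-1}(V) = {E, I} ∉ τ ✗.
  V = {[F]}: π^{-1}(V) = {F} ∉ τ ✗.
  V = {[E=I], [F]}: π^{-1}(V) = {E, F, I} ∉ τ ✗.
  V = {[G]}: π^{-1}(V) = {G} ∈ τ ✓.
  V = {[E=I], [G]}: π^{-1}(V) = {E, G, I} ∉ τ ✗.
  V = {[F], [G]}: π^{-1}(V) = {F, G} ∉ τ ✗.
  V = {[E=I], [F], [G]}: π^{-1}(V) = {E, F, G, I} ∉ τ ✗.
  V = {[H]}: π^{-1}(V) = {H} ∈ τ ✓.
  V = {[E=I], [H]}: π^{-1}(V) = {E, H, I} ∉ τ ✗.
  V = {[F], [H]}: π^{-1}(V) = {F, H} ∉ τ ✗.
  V = {[E=I], [F], [H]}: π^{-1}(V) = {E, F, H, I} ∈ τ ✓.
  V = {[G], [H]}: π^{-1}(V) = {G, H} ∈ τ ✓.
  V = {[E=I], [G], [H]}: π^{-1}(V) = {E, G, H, I} ∉ τ ✗.
  V = {[F], [G], [H]}: π^{-1}(V) = {F, G, H} ∉ τ ✗.
  V = {[E=I], [F], [G], [H]}: π^{-1}(V) = {E, F, G, H, I} ∈ τ ✓.
Open sets in the quotient: τ_Q = {{}, {[G]}, {[H]}, {[E=I], [F], [H]}, {[G], [H]}, {[E=I], [F], [G], [H]}} (6 elements).


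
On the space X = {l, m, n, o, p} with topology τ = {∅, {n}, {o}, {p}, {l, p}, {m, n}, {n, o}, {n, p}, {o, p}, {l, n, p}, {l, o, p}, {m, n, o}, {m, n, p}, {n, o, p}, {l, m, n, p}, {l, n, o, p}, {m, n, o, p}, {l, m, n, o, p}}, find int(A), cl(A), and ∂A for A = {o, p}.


int(A) = {o, p}, cl(A) = {l, o, p}, ∂A = {l}.

Closed sets in (X, τ) are complements of opens:
  closed(X, τ) = {∅, {l}, {m}, {o}, {l, m}, {l, o}, {l, p}, {m, n}, {m, o}, {l, m, n}, {l, m, o}, {l, m, p}, {l, o, p}, {m, n, o}, {l, m, n, o}, {l, m, n, p}, {l, m, o, p}, {l, m, n, o, p}}.
int(A) = ⋃ {U ∈ τ : U ⊆ A}. Opens contained in A: ∅, {o}, {p}, {o, p}.
Taking the union of these: int(A) = {o, p}.
cl(A) = ⋂ {C closed : A ⊆ C}. Closed sets containing A: {l, o, p}, {l, m, o, p}, {l, m, n, o, p}.
Intersecting these: cl(A) = {l, o, p}.
∂A = cl(A) ∖ int(A) = {l, o, p} ∖ {o, p} = {l}.


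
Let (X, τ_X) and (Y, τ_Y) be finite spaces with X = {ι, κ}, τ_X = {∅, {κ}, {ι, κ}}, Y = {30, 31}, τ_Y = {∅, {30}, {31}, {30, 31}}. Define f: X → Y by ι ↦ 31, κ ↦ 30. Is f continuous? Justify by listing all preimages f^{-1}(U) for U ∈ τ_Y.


f is NOT continuous.

Compute f^{-1}(U) for each U ∈ τ_Y:
  U = ∅: f^{-1}(U) = ∅ ∈ τ_X ✓.
  U = {30}: f^{-1}(U) = {κ} ∈ τ_X ✓.
  U = {31}: f^{-1}(U) = {ι} ∉ τ_X ✗.
  U = {30, 31}: f^{-1}(U) = {ι, κ} ∈ τ_X ✓.
Found U = {31} with f^{-1}(U) = {ι} not in τ_X. Therefore f is NOT continuous.


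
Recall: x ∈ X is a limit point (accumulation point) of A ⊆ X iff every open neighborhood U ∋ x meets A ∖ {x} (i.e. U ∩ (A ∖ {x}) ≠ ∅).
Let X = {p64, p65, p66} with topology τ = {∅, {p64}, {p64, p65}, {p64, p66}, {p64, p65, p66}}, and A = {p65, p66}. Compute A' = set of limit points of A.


A' = ∅

For each x ∈ X, list the open sets U ∈ τ with x ∈ U, then check whether U ∩ (A ∖ {x}) ≠ ∅ for every such U.
  x = p64: open {p64} ∋ x has {p64} ∩ (A ∖ {p64}) = ∅, so x is NOT a limit point.
  x = p65: open {p64, p65} ∋ x has {p64, p65} ∩ (A ∖ {p65}) = ∅, so x is NOT a limit point.
  x = p66: open {p64, p66} ∋ x has {p64, p66} ∩ (A ∖ {p66}) = ∅, so x is NOT a limit point.
Collecting: A' = ∅.


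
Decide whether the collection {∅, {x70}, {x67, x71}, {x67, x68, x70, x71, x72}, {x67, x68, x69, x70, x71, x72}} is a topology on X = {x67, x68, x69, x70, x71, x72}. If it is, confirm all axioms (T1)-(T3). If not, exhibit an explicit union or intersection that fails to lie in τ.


τ is NOT a topology on X.

Axiom (T1): ∅ ∈ τ? Yes; X ∈ τ? Yes.
Axiom (T2/T3): check pairwise unions and intersections of members of τ.
Counterexample for (T2): {x70} ∪ {x67, x71} = {x67, x70, x71} ∉ τ. Therefore τ is NOT a topology.


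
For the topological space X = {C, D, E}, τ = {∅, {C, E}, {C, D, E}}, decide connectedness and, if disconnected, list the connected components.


(X, τ) is connected.

Find clopen sets (U ∈ τ with X ∖ U ∈ τ):
  U = ∅, X ∖ U = {C, D, E} — both open, so U is clopen.
  U = {C, D, E}, X ∖ U = ∅ — both open, so U is clopen.
Only trivial clopens (∅ and X) exist, so (X, τ) is connected.
Compute connected components by grouping points that agree on all clopens:
  component: {C, D, E}


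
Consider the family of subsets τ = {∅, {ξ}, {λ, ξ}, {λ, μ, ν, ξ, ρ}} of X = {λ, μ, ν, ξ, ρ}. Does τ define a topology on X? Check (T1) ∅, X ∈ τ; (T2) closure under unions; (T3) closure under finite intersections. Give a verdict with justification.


τ IS a topology on X.

Axiom (T1): ∅ ∈ τ? Yes; X ∈ τ? Yes.
Axiom (T2/T3): check pairwise unions and intersections of members of τ.
All pairwise intersections and unions checked — each lies in τ. Therefore τ satisfies (T1), (T2), (T3): it IS a topology on X.


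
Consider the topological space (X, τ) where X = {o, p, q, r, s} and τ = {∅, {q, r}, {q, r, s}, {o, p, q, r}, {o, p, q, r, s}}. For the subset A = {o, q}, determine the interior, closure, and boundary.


int(A) = ∅, cl(A) = {o, p, q, r, s}, ∂A = {o, p, q, r, s}.

Closed sets in (X, τ) are complements of opens:
  closed(X, τ) = {∅, {s}, {o, p}, {o, p, s}, {o, p, q, r, s}}.
int(A) = ⋃ {U ∈ τ : U ⊆ A}. Opens contained in A: ∅.
Taking the union of these: int(A) = ∅.
cl(A) = ⋂ {C closed : A ⊆ C}. Closed sets containing A: {o, p, q, r, s}.
Intersecting these: cl(A) = {o, p, q, r, s}.
∂A = cl(A) ∖ int(A) = {o, p, q, r, s} ∖ ∅ = {o, p, q, r, s}.


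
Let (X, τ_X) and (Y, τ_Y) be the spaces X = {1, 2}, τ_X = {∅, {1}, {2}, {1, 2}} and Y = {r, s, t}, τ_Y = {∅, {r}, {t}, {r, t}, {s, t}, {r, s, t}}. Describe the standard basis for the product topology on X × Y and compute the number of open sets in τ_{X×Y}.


Basis B = {∅ × ∅, {1} × {r}, {1} × {t}, {2} × {r}, {2} × {t}, {1} × {r, t}, {1, 2} × {r}, {1} × {s, t}, {1, 2} × {t}, {2} × {r, t}, {2} × {s, t}, {1} × {r, s, t}, {2} × {r, s, t}, {1, 2} × {r, t}, {1, 2} × {s, t}, {1, 2} × {r, s, t}}; |τ_{X×Y}| = 36.

Enumerate products U × V with U ∈ τ_X, V ∈ τ_Y (deduplicated):
  ∅ × ∅ = {} (∅)
  {1} × {r} = {(1,r)}
  {1} × {t} = {(1,t)}
  {2} × {r} = {(2,r)}
  {2} × {t} = {(2,t)}
  {1} × {r, t} = {(1,r), (1,t)}
  {1, 2} × {r} = {(1,r), (2,r)}
  {1} × {s, t} = {(1,s), (1,t)}
  {1, 2} × {t} = {(1,t), (2,t)}
  {2} × {r, t} = {(2,r), (2,t)}
  {2} × {s, t} = {(2,s), (2,t)}
  {1} × {r, s, t} = {(1,r), (1,s), (1,t)}
  {2} × {r, s, t} = {(2,r), (2,s), (2,t)}
  {1, 2} × {r, t} = {(1,r), (1,t), (2,r), (2,t)}
  {1, 2} × {s, t} = {(1,s), (1,t), (2,s), (2,t)}
  {1, 2} × {r, s, t} = {(1,r), (1,s), (1,t), (2,r), (2,s), (2,t)}
These 16 distinct sets form the basis B.
Close under arbitrary unions to get τ_{X×Y}; counting gives |τ_{X×Y}| = 36.


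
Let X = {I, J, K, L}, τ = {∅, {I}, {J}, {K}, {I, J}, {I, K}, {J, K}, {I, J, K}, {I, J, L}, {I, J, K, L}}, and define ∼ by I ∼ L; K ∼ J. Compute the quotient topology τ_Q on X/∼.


X/∼ = {[I=L], [J=K]}; |τ_Q| = 3.

Equivalence classes: [I=L], [J=K].
Quotient map π: X → X/∼ sends I ↦ [I=L], J ↦ [J=K], K ↦ [J=K], L ↦ [I=L].
For each subset V ⊆ X/∼, compute π^{-1}(V) ⊆ X and check whether π^{-1}(V) ∈ τ. V is open in τ_Q iff π^{-1}(V) ∈ τ.
  V = {}: π^{-1}(V) = ∅ ∈ τ ✓.
  V = {[I=L]}: π^{-1}(V) = {I, L} ∉ τ ✗.
  V = {[J=K]}: π^{-1}(V) = {J, K} ∈ τ ✓.
  V = {[I=L], [J=K]}: π^{-1}(V) = {I, J, K, L} ∈ τ ✓.
Open sets in the quotient: τ_Q = {{}, {[J=K]}, {[I=L], [J=K]}} (3 elements).


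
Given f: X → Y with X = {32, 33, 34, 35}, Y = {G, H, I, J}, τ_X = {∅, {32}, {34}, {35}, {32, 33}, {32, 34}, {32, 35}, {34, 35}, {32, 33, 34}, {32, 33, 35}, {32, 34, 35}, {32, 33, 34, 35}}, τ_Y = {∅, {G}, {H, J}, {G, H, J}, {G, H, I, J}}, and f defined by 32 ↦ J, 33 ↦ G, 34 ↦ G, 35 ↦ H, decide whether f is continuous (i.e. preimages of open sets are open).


f is NOT continuous.

Compute f^{-1}(U) for each U ∈ τ_Y:
  U = ∅: f^{-1}(U) = ∅ ∈ τ_X ✓.
  U = {G}: f^{-1}(U) = {33, 34} ∉ τ_X ✗.
  U = {H, J}: f^{-1}(U) = {32, 35} ∈ τ_X ✓.
  U = {G, H, J}: f^{-1}(U) = {32, 33, 34, 35} ∈ τ_X ✓.
  U = {G, H, I, J}: f^{-1}(U) = {32, 33, 34, 35} ∈ τ_X ✓.
Found U = {G} with f^{-1}(U) = {33, 34} not in τ_X. Therefore f is NOT continuous.


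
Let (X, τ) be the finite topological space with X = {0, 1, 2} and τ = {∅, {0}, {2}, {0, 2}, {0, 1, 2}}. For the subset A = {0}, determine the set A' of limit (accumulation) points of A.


A' = {1}

For each x ∈ X, list the open sets U ∈ τ with x ∈ U, then check whether U ∩ (A ∖ {x}) ≠ ∅ for every such U.
  x = 0: open {0} ∋ x has {0} ∩ (A ∖ {0}) = ∅, so x is NOT a limit point.
  x = 1: opens ∋ x are {0, 1, 2}; each meets A ∖ {1}, so x IS a limit point.
  x = 2: open {2} ∋ x has {2} ∩ (A ∖ {2}) = ∅, so x is NOT a limit point.
Collecting: A' = {1}.


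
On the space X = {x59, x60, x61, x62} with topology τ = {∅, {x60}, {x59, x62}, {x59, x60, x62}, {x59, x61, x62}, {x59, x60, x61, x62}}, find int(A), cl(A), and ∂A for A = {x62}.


int(A) = ∅, cl(A) = {x59, x61, x62}, ∂A = {x59, x61, x62}.

Closed sets in (X, τ) are complements of opens:
  closed(X, τ) = {∅, {x60}, {x61}, {x60, x61}, {x59, x61, x62}, {x59, x60, x61, x62}}.
int(A) = ⋃ {U ∈ τ : U ⊆ A}. Opens contained in A: ∅.
Taking the union of these: int(A) = ∅.
cl(A) = ⋂ {C closed : A ⊆ C}. Closed sets containing A: {x59, x61, x62}, {x59, x60, x61, x62}.
Intersecting these: cl(A) = {x59, x61, x62}.
∂A = cl(A) ∖ int(A) = {x59, x61, x62} ∖ ∅ = {x59, x61, x62}.


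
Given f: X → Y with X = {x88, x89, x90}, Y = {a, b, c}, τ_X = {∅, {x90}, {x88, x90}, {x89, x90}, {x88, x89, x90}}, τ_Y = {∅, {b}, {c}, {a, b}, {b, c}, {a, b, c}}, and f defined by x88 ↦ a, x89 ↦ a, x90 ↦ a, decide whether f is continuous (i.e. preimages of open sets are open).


f IS continuous.

Compute f^{-1}(U) for each U ∈ τ_Y:
  U = ∅: f^{-1}(U) = ∅ ∈ τ_X ✓.
  U = {b}: f^{-1}(U) = ∅ ∈ τ_X ✓.
  U = {c}: f^{-1}(U) = ∅ ∈ τ_X ✓.
  U = {a, b}: f^{-1}(U) = {x88, x89, x90} ∈ τ_X ✓.
  U = {b, c}: f^{-1}(U) = ∅ ∈ τ_X ✓.
  U = {a, b, c}: f^{-1}(U) = {x88, x89, x90} ∈ τ_X ✓.
Every preimage lies in τ_X, so f IS continuous.


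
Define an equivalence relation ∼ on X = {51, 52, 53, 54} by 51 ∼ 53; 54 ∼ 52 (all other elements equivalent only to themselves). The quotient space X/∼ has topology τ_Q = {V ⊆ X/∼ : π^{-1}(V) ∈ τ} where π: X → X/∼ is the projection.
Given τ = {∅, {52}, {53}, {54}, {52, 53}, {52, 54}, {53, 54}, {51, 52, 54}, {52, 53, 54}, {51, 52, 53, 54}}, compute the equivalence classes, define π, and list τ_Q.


X/∼ = {[51=53], [52=54]}; |τ_Q| = 3.

Equivalence classes: [51=53], [52=54].
Quotient map π: X → X/∼ sends 51 ↦ [51=53], 52 ↦ [52=54], 53 ↦ [51=53], 54 ↦ [52=54].
For each subset V ⊆ X/∼, compute π^{-1}(V) ⊆ X and check whether π^{-1}(V) ∈ τ. V is open in τ_Q iff π^{-1}(V) ∈ τ.
  V = {}: π^{-1}(V) = ∅ ∈ τ ✓.
  V = {[51=53]}: π^{-1}(V) = {51, 53} ∉ τ ✗.
  V = {[52=54]}: π^{-1}(V) = {52, 54} ∈ τ ✓.
  V = {[51=53], [52=54]}: π^{-1}(V) = {51, 52, 53, 54} ∈ τ ✓.
Open sets in the quotient: τ_Q = {{}, {[52=54]}, {[51=53], [52=54]}} (3 elements).


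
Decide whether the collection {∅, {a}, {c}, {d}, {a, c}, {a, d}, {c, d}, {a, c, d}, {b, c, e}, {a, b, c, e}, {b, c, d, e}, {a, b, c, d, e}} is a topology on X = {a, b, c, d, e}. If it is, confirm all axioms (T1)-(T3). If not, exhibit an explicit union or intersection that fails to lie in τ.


τ IS a topology on X.

Axiom (T1): ∅ ∈ τ? Yes; X ∈ τ? Yes.
Axiom (T2/T3): check pairwise unions and intersections of members of τ.
All pairwise intersections and unions checked — each lies in τ. Therefore τ satisfies (T1), (T2), (T3): it IS a topology on X.


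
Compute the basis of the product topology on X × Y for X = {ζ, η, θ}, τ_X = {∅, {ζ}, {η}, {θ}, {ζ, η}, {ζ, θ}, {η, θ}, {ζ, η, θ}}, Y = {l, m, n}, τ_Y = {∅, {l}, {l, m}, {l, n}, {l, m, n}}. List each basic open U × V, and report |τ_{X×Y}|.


Basis B = {∅ × ∅, {ζ} × {l}, {η} × {l}, {θ} × {l}, {ζ} × {l, m}, {ζ} × {l, n}, {ζ, η} × {l}, {ζ, θ} × {l}, {η} × {l, m}, {η} × {l, n}, {η, θ} × {l}, {θ} × {l, m}, {θ} × {l, n}, {ζ} × {l, m, n}, {ζ, η, θ} × {l}, {η} × {l, m, n}, {θ} × {l, m, n}, {ζ, η} × {l, m}, {ζ, θ} × {l, m}, {ζ, η} × {l, n}, {ζ, θ} × {l, n}, {η, θ} × {l, m}, {η, θ} × {l, n}, {ζ, η} × {l, m, n}, {ζ, θ} × {l, m, n}, {ζ, η, θ} × {l, m}, {ζ, η, θ} × {l, n}, {η, θ} × {l, m, n}, {ζ, η, θ} × {l, m, n}}; |τ_{X×Y}| = 125.

Enumerate products U × V with U ∈ τ_X, V ∈ τ_Y (deduplicated):
  ∅ × ∅ = {} (∅)
  {ζ} × {l} = {(ζ,l)}
  {η} × {l} = {(η,l)}
  {θ} × {l} = {(θ,l)}
  {ζ} × {l, m} = {(ζ,l), (ζ,m)}
  {ζ} × {l, n} = {(ζ,l), (ζ,n)}
  {ζ, η} × {l} = {(ζ,l), (η,l)}
  {ζ, θ} × {l} = {(ζ,l), (θ,l)}
  {η} × {l, m} = {(η,l), (η,m)}
  {η} × {l, n} = {(η,l), (η,n)}
  {η, θ} × {l} = {(η,l), (θ,l)}
  {θ} × {l, m} = {(θ,l), (θ,m)}
  {θ} × {l, n} = {(θ,l), (θ,n)}
  {ζ} × {l, m, n} = {(ζ,l), (ζ,m), (ζ,n)}
  {ζ, η, θ} × {l} = {(ζ,l), (η,l), (θ,l)}
  {η} × {l, m, n} = {(η,l), (η,m), (η,n)}
  {θ} × {l, m, n} = {(θ,l), (θ,m), (θ,n)}
  {ζ, η} × {l, m} = {(ζ,l), (ζ,m), (η,l), (η,m)}
  {ζ, θ} × {l, m} = {(ζ,l), (ζ,m), (θ,l), (θ,m)}
  {ζ, η} × {l, n} = {(ζ,l), (ζ,n), (η,l), (η,n)}
  {ζ, θ} × {l, n} = {(ζ,l), (ζ,n), (θ,l), (θ,n)}
  {η, θ} × {l, m} = {(η,l), (η,m), (θ,l), (θ,m)}
  {η, θ} × {l, n} = {(η,l), (η,n), (θ,l), (θ,n)}
  {ζ, η} × {l, m, n} = {(ζ,l), (ζ,m), (ζ,n), (η,l), (η,m), (η,n)}
  {ζ, θ} × {l, m, n} = {(ζ,l), (ζ,m), (ζ,n), (θ,l), (θ,m), (θ,n)}
  {ζ, η, θ} × {l, m} = {(ζ,l), (ζ,m), (η,l), (η,m), (θ,l), (θ,m)}
  {ζ, η, θ} × {l, n} = {(ζ,l), (ζ,n), (η,l), (η,n), (θ,l), (θ,n)}
  {η, θ} × {l, m, n} = {(η,l), (η,m), (η,n), (θ,l), (θ,m), (θ,n)}
  {ζ, η, θ} × {l, m, n} = {(ζ,l), (ζ,m), (ζ,n), (η,l), (η,m), (η,n), (θ,l), (θ,m), (θ,n)}
These 29 distinct sets form the basis B.
Close under arbitrary unions to get τ_{X×Y}; counting gives |τ_{X×Y}| = 125.


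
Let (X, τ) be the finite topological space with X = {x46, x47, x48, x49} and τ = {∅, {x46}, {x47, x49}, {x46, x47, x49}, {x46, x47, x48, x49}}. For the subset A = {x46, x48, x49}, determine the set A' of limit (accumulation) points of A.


A' = {x47, x48}

For each x ∈ X, list the open sets U ∈ τ with x ∈ U, then check whether U ∩ (A ∖ {x}) ≠ ∅ for every such U.
  x = x46: open {x46} ∋ x has {x46} ∩ (A ∖ {x46}) = ∅, so x is NOT a limit point.
  x = x47: opens ∋ x are {x47, x49}, {x46, x47, x49}, {x46, x47, x48, x49}; each meets A ∖ {x47}, so x IS a limit point.
  x = x48: opens ∋ x are {x46, x47, x48, x49}; each meets A ∖ {x48}, so x IS a limit point.
  x = x49: open {x47, x49} ∋ x has {x47, x49} ∩ (A ∖ {x49}) = ∅, so x is NOT a limit point.
Collecting: A' = {x47, x48}.


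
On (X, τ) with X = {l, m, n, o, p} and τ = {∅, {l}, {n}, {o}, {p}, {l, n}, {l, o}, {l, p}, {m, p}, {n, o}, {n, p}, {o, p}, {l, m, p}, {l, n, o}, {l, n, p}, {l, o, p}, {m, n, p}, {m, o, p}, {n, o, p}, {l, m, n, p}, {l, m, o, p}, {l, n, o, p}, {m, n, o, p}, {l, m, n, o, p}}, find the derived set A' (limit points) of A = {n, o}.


A' = ∅

For each x ∈ X, list the open sets U ∈ τ with x ∈ U, then check whether U ∩ (A ∖ {x}) ≠ ∅ for every such U.
  x = l: open {l} ∋ x has {l} ∩ (A ∖ {l}) = ∅, so x is NOT a limit point.
  x = m: open {m, p} ∋ x has {m, p} ∩ (A ∖ {m}) = ∅, so x is NOT a limit point.
  x = n: open {n} ∋ x has {n} ∩ (A ∖ {n}) = ∅, so x is NOT a limit point.
  x = o: open {o} ∋ x has {o} ∩ (A ∖ {o}) = ∅, so x is NOT a limit point.
  x = p: open {p} ∋ x has {p} ∩ (A ∖ {p}) = ∅, so x is NOT a limit point.
Collecting: A' = ∅.


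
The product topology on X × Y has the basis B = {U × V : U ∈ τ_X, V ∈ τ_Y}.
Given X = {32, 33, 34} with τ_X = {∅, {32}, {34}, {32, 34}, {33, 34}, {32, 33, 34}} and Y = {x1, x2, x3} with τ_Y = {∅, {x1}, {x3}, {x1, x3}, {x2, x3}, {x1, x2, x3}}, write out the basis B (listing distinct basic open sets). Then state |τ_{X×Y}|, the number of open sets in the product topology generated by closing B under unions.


Basis B = {∅ × ∅, {32} × {x1}, {32} × {x3}, {34} × {x1}, {34} × {x3}, {32} × {x1, x3}, {32, 34} × {x1}, {32} × {x2, x3}, {32, 34} × {x3}, {33, 34} × {x1}, {33, 34} × {x3}, {34} × {x1, x3}, {34} × {x2, x3}, {32} × {x1, x2, x3}, {32, 33, 34} × {x1}, {32, 33, 34} × {x3}, {34} × {x1, x2, x3}, {32, 34} × {x1, x3}, {32, 34} × {x2, x3}, {33, 34} × {x1, x3}, {33, 34} × {x2, x3}, {32, 34} × {x1, x2, x3}, {32, 33, 34} × {x1, x3}, {32, 33, 34} × {x2, x3}, {33, 34} × {x1, x2, x3}, {32, 33, 34} × {x1, x2, x3}}; |τ_{X×Y}| = 108.

Enumerate products U × V with U ∈ τ_X, V ∈ τ_Y (deduplicated):
  ∅ × ∅ = {} (∅)
  {32} × {x1} = {(32,x1)}
  {32} × {x3} = {(32,x3)}
  {34} × {x1} = {(34,x1)}
  {34} × {x3} = {(34,x3)}
  {32} × {x1, x3} = {(32,x1), (32,x3)}
  {32, 34} × {x1} = {(32,x1), (34,x1)}
  {32} × {x2, x3} = {(32,x2), (32,x3)}
  {32, 34} × {x3} = {(32,x3), (34,x3)}
  {33, 34} × {x1} = {(33,x1), (34,x1)}
  {33, 34} × {x3} = {(33,x3), (34,x3)}
  {34} × {x1, x3} = {(34,x1), (34,x3)}
  {34} × {x2, x3} = {(34,x2), (34,x3)}
  {32} × {x1, x2, x3} = {(32,x1), (32,x2), (32,x3)}
  {32, 33, 34} × {x1} = {(32,x1), (33,x1), (34,x1)}
  {32, 33, 34} × {x3} = {(32,x3), (33,x3), (34,x3)}
  {34} × {x1, x2, x3} = {(34,x1), (34,x2), (34,x3)}
  {32, 34} × {x1, x3} = {(32,x1), (32,x3), (34,x1), (34,x3)}
  {32, 34} × {x2, x3} = {(32,x2), (32,x3), (34,x2), (34,x3)}
  {33, 34} × {x1, x3} = {(33,x1), (33,x3), (34,x1), (34,x3)}
  {33, 34} × {x2, x3} = {(33,x2), (33,x3), (34,x2), (34,x3)}
  {32, 34} × {x1, x2, x3} = {(32,x1), (32,x2), (32,x3), (34,x1), (34,x2), (34,x3)}
  {32, 33, 34} × {x1, x3} = {(32,x1), (32,x3), (33,x1), (33,x3), (34,x1), (34,x3)}
  {32, 33, 34} × {x2, x3} = {(32,x2), (32,x3), (33,x2), (33,x3), (34,x2), (34,x3)}
  {33, 34} × {x1, x2, x3} = {(33,x1), (33,x2), (33,x3), (34,x1), (34,x2), (34,x3)}
  {32, 33, 34} × {x1, x2, x3} = {(32,x1), (32,x2), (32,x3), (33,x1), (33,x2), (33,x3), (34,x1), (34,x2), (34,x3)}
These 26 distinct sets form the basis B.
Close under arbitrary unions to get τ_{X×Y}; counting gives |τ_{X×Y}| = 108.


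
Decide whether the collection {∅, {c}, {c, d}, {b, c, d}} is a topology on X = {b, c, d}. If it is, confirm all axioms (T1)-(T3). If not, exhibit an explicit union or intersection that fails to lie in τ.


τ IS a topology on X.

Axiom (T1): ∅ ∈ τ? Yes; X ∈ τ? Yes.
Axiom (T2/T3): check pairwise unions and intersections of members of τ.
All pairwise intersections and unions checked — each lies in τ. Therefore τ satisfies (T1), (T2), (T3): it IS a topology on X.


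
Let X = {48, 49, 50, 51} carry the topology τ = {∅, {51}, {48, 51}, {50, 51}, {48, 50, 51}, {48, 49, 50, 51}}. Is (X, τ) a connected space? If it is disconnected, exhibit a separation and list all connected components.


(X, τ) is connected.

Find clopen sets (U ∈ τ with X ∖ U ∈ τ):
  U = ∅, X ∖ U = {48, 49, 50, 51} — both open, so U is clopen.
  U = {48, 49, 50, 51}, X ∖ U = ∅ — both open, so U is clopen.
Only trivial clopens (∅ and X) exist, so (X, τ) is connected.
Compute connected components by grouping points that agree on all clopens:
  component: {48, 49, 50, 51}


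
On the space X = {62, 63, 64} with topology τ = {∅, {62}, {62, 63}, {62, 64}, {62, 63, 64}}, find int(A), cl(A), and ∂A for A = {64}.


int(A) = ∅, cl(A) = {64}, ∂A = {64}.

Closed sets in (X, τ) are complements of opens:
  closed(X, τ) = {∅, {63}, {64}, {63, 64}, {62, 63, 64}}.
int(A) = ⋃ {U ∈ τ : U ⊆ A}. Opens contained in A: ∅.
Taking the union of these: int(A) = ∅.
cl(A) = ⋂ {C closed : A ⊆ C}. Closed sets containing A: {64}, {63, 64}, {62, 63, 64}.
Intersecting these: cl(A) = {64}.
∂A = cl(A) ∖ int(A) = {64} ∖ ∅ = {64}.


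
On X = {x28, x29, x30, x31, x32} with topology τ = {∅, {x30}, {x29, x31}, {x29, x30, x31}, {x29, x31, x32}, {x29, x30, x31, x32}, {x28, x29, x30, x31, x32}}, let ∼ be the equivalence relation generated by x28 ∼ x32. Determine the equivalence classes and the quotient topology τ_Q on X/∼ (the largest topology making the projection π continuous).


X/∼ = {[x28=x32], [x29], [x30], [x31]}; |τ_Q| = 5.

Equivalence classes: [x28=x32], [x29], [x30], [x31].
Quotient map π: X → X/∼ sends x28 ↦ [x28=x32], x29 ↦ [x29], x30 ↦ [x30], x31 ↦ [x31], x32 ↦ [x28=x32].
For each subset V ⊆ X/∼, compute π^{-1}(V) ⊆ X and check whether π^{-1}(V) ∈ τ. V is open in τ_Q iff π^{-1}(V) ∈ τ.
  V = {}: π^{-1}(V) = ∅ ∈ τ ✓.
  V = {[x28=x32]}: π^{-1}(V) = {x28, x32} ∉ τ ✗.
  V = {[x29]}: π^{-1}(V) = {x29} ∉ τ ✗.
  V = {[x28=x32], [x29]}: π^{-1}(V) = {x28, x29, x32} ∉ τ ✗.
  V = {[x30]}: π^{-1}(V) = {x30} ∈ τ ✓.
  V = {[x28=x32], [x30]}: π^{-1}(V) = {x28, x30, x32} ∉ τ ✗.
  V = {[x29], [x30]}: π^{-1}(V) = {x29, x30} ∉ τ ✗.
  V = {[x28=x32], [x29], [x30]}: π^{-1}(V) = {x28, x29, x30, x32} ∉ τ ✗.
  V = {[x31]}: π^{-1}(V) = {x31} ∉ τ ✗.
  V = {[x28=x32], [x31]}: π^{-1}(V) = {x28, x31, x32} ∉ τ ✗.
  V = {[x29], [x31]}: π^{-1}(V) = {x29, x31} ∈ τ ✓.
  V = {[x28=x32], [x29], [x31]}: π^{-1}(V) = {x28, x29, x31, x32} ∉ τ ✗.
  V = {[x30], [x31]}: π^{-1}(V) = {x30, x31} ∉ τ ✗.
  V = {[x28=x32], [x30], [x31]}: π^{-1}(V) = {x28, x30, x31, x32} ∉ τ ✗.
  V = {[x29], [x30], [x31]}: π^{-1}(V) = {x29, x30, x31} ∈ τ ✓.
  V = {[x28=x32], [x29], [x30], [x31]}: π^{-1}(V) = {x28, x29, x30, x31, x32} ∈ τ ✓.
Open sets in the quotient: τ_Q = {{}, {[x30]}, {[x29], [x31]}, {[x29], [x30], [x31]}, {[x28=x32], [x29], [x30], [x31]}} (5 elements).


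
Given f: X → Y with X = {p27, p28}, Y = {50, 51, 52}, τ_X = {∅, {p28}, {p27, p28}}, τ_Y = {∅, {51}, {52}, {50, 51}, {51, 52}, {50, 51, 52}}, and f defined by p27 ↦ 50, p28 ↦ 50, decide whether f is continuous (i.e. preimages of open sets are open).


f IS continuous.

Compute f^{-1}(U) for each U ∈ τ_Y:
  U = ∅: f^{-1}(U) = ∅ ∈ τ_X ✓.
  U = {51}: f^{-1}(U) = ∅ ∈ τ_X ✓.
  U = {52}: f^{-1}(U) = ∅ ∈ τ_X ✓.
  U = {50, 51}: f^{-1}(U) = {p27, p28} ∈ τ_X ✓.
  U = {51, 52}: f^{-1}(U) = ∅ ∈ τ_X ✓.
  U = {50, 51, 52}: f^{-1}(U) = {p27, p28} ∈ τ_X ✓.
Every preimage lies in τ_X, so f IS continuous.


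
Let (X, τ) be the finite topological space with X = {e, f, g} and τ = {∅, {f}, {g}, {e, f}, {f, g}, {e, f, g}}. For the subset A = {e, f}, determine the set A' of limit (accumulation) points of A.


A' = {e}

For each x ∈ X, list the open sets U ∈ τ with x ∈ U, then check whether U ∩ (A ∖ {x}) ≠ ∅ for every such U.
  x = e: opens ∋ x are {e, f}, {e, f, g}; each meets A ∖ {e}, so x IS a limit point.
  x = f: open {f} ∋ x has {f} ∩ (A ∖ {f}) = ∅, so x is NOT a limit point.
  x = g: open {g} ∋ x has {g} ∩ (A ∖ {g}) = ∅, so x is NOT a limit point.
Collecting: A' = {e}.


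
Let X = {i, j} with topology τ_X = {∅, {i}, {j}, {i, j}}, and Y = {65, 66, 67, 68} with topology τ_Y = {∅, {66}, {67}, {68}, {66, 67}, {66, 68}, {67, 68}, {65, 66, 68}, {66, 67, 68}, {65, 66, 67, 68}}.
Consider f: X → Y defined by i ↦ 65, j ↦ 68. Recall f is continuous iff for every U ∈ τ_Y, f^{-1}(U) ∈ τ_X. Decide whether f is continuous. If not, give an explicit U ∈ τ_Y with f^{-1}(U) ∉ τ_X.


f IS continuous.

Compute f^{-1}(U) for each U ∈ τ_Y:
  U = ∅: f^{-1}(U) = ∅ ∈ τ_X ✓.
  U = {66}: f^{-1}(U) = ∅ ∈ τ_X ✓.
  U = {67}: f^{-1}(U) = ∅ ∈ τ_X ✓.
  U = {68}: f^{-1}(U) = {j} ∈ τ_X ✓.
  U = {66, 67}: f^{-1}(U) = ∅ ∈ τ_X ✓.
  U = {66, 68}: f^{-1}(U) = {j} ∈ τ_X ✓.
  U = {67, 68}: f^{-1}(U) = {j} ∈ τ_X ✓.
  U = {65, 66, 68}: f^{-1}(U) = {i, j} ∈ τ_X ✓.
  U = {66, 67, 68}: f^{-1}(U) = {j} ∈ τ_X ✓.
  U = {65, 66, 67, 68}: f^{-1}(U) = {i, j} ∈ τ_X ✓.
Every preimage lies in τ_X, so f IS continuous.


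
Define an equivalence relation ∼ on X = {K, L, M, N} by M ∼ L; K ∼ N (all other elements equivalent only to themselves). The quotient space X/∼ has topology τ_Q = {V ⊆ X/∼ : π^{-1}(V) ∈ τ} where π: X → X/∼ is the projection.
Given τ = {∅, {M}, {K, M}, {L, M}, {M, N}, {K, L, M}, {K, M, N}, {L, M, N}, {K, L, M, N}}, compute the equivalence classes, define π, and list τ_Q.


X/∼ = {[K=N], [L=M]}; |τ_Q| = 3.

Equivalence classes: [K=N], [L=M].
Quotient map π: X → X/∼ sends K ↦ [K=N], L ↦ [L=M], M ↦ [L=M], N ↦ [K=N].
For each subset V ⊆ X/∼, compute π^{-1}(V) ⊆ X and check whether π^{-1}(V) ∈ τ. V is open in τ_Q iff π^{-1}(V) ∈ τ.
  V = {}: π^{-1}(V) = ∅ ∈ τ ✓.
  V = {[K=N]}: π^{-1}(V) = {K, N} ∉ τ ✗.
  V = {[L=M]}: π^{-1}(V) = {L, M} ∈ τ ✓.
  V = {[K=N], [L=M]}: π^{-1}(V) = {K, L, M, N} ∈ τ ✓.
Open sets in the quotient: τ_Q = {{}, {[L=M]}, {[K=N], [L=M]}} (3 elements).


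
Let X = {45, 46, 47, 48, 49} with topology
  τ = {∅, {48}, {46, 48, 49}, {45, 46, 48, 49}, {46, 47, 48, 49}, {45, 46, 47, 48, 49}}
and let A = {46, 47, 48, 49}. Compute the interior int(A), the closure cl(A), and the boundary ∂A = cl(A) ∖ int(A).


int(A) = {46, 47, 48, 49}, cl(A) = {45, 46, 47, 48, 49}, ∂A = {45}.

Closed sets in (X, τ) are complements of opens:
  closed(X, τ) = {∅, {45}, {47}, {45, 47}, {45, 46, 47, 49}, {45, 46, 47, 48, 49}}.
int(A) = ⋃ {U ∈ τ : U ⊆ A}. Opens contained in A: ∅, {48}, {46, 48, 49}, {46, 47, 48, 49}.
Taking the union of these: int(A) = {46, 47, 48, 49}.
cl(A) = ⋂ {C closed : A ⊆ C}. Closed sets containing A: {45, 46, 47, 48, 49}.
Intersecting these: cl(A) = {45, 46, 47, 48, 49}.
∂A = cl(A) ∖ int(A) = {45, 46, 47, 48, 49} ∖ {46, 47, 48, 49} = {45}.


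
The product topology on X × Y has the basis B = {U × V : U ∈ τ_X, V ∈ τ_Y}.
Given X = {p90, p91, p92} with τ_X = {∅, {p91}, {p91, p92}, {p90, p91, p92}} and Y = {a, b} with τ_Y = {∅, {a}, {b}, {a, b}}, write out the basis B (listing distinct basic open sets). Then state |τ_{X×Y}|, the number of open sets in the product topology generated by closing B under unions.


Basis B = {∅ × ∅, {p91} × {a}, {p91} × {b}, {p91} × {a, b}, {p91, p92} × {a}, {p91, p92} × {b}, {p90, p91, p92} × {a}, {p90, p91, p92} × {b}, {p91, p92} × {a, b}, {p90, p91, p92} × {a, b}}; |τ_{X×Y}| = 16.

Enumerate products U × V with U ∈ τ_X, V ∈ τ_Y (deduplicated):
  ∅ × ∅ = {} (∅)
  {p91} × {a} = {(p91,a)}
  {p91} × {b} = {(p91,b)}
  {p91} × {a, b} = {(p91,a), (p91,b)}
  {p91, p92} × {a} = {(p91,a), (p92,a)}
  {p91, p92} × {b} = {(p91,b), (p92,b)}
  {p90, p91, p92} × {a} = {(p90,a), (p91,a), (p92,a)}
  {p90, p91, p92} × {b} = {(p90,b), (p91,b), (p92,b)}
  {p91, p92} × {a, b} = {(p91,a), (p91,b), (p92,a), (p92,b)}
  {p90, p91, p92} × {a, b} = {(p90,a), (p90,b), (p91,a), (p91,b), (p92,a), (p92,b)}
These 10 distinct sets form the basis B.
Close under arbitrary unions to get τ_{X×Y}; counting gives |τ_{X×Y}| = 16.


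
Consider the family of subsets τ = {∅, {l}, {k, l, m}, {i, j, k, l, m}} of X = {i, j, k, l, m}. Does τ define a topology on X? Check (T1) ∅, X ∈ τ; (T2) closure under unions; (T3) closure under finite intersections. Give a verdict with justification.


τ IS a topology on X.

Axiom (T1): ∅ ∈ τ? Yes; X ∈ τ? Yes.
Axiom (T2/T3): check pairwise unions and intersections of members of τ.
All pairwise intersections and unions checked — each lies in τ. Therefore τ satisfies (T1), (T2), (T3): it IS a topology on X.


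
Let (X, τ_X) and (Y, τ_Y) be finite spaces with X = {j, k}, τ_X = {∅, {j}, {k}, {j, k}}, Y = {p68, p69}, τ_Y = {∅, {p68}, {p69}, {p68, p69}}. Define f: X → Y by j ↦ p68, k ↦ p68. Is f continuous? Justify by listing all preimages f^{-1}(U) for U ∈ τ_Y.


f IS continuous.

Compute f^{-1}(U) for each U ∈ τ_Y:
  U = ∅: f^{-1}(U) = ∅ ∈ τ_X ✓.
  U = {p68}: f^{-1}(U) = {j, k} ∈ τ_X ✓.
  U = {p69}: f^{-1}(U) = ∅ ∈ τ_X ✓.
  U = {p68, p69}: f^{-1}(U) = {j, k} ∈ τ_X ✓.
Every preimage lies in τ_X, so f IS continuous.


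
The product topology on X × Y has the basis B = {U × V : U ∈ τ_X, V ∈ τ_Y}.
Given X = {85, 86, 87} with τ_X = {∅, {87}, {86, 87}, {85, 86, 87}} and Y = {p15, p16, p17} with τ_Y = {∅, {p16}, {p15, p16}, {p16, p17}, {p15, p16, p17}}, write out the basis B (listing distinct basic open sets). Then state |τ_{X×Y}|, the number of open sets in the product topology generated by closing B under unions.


Basis B = {∅ × ∅, {87} × {p16}, {86, 87} × {p16}, {87} × {p15, p16}, {87} × {p16, p17}, {85, 86, 87} × {p16}, {87} × {p15, p16, p17}, {86, 87} × {p15, p16}, {86, 87} × {p16, p17}, {85, 86, 87} × {p15, p16}, {85, 86, 87} × {p16, p17}, {86, 87} × {p15, p16, p17}, {85, 86, 87} × {p15, p16, p17}}; |τ_{X×Y}| = 30.

Enumerate products U × V with U ∈ τ_X, V ∈ τ_Y (deduplicated):
  ∅ × ∅ = {} (∅)
  {87} × {p16} = {(87,p16)}
  {86, 87} × {p16} = {(86,p16), (87,p16)}
  {87} × {p15, p16} = {(87,p15), (87,p16)}
  {87} × {p16, p17} = {(87,p16), (87,p17)}
  {85, 86, 87} × {p16} = {(85,p16), (86,p16), (87,p16)}
  {87} × {p15, p16, p17} = {(87,p15), (87,p16), (87,p17)}
  {86, 87} × {p15, p16} = {(86,p15), (86,p16), (87,p15), (87,p16)}
  {86, 87} × {p16, p17} = {(86,p16), (86,p17), (87,p16), (87,p17)}
  {85, 86, 87} × {p15, p16} = {(85,p15), (85,p16), (86,p15), (86,p16), (87,p15), (87,p16)}
  {85, 86, 87} × {p16, p17} = {(85,p16), (85,p17), (86,p16), (86,p17), (87,p16), (87,p17)}
  {86, 87} × {p15, p16, p17} = {(86,p15), (86,p16), (86,p17), (87,p15), (87,p16), (87,p17)}
  {85, 86, 87} × {p15, p16, p17} = {(85,p15), (85,p16), (85,p17), (86,p15), (86,p16), (86,p17), (87,p15), (87,p16), (87,p17)}
These 13 distinct sets form the basis B.
Close under arbitrary unions to get τ_{X×Y}; counting gives |τ_{X×Y}| = 30.


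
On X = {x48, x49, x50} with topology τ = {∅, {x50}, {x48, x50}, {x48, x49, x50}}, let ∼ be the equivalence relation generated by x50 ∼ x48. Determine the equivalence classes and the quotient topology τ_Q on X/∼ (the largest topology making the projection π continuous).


X/∼ = {[x48=x50], [x49]}; |τ_Q| = 3.

Equivalence classes: [x48=x50], [x49].
Quotient map π: X → X/∼ sends x48 ↦ [x48=x50], x49 ↦ [x49], x50 ↦ [x48=x50].
For each subset V ⊆ X/∼, compute π^{-1}(V) ⊆ X and check whether π^{-1}(V) ∈ τ. V is open in τ_Q iff π^{-1}(V) ∈ τ.
  V = {}: π^{-1}(V) = ∅ ∈ τ ✓.
  V = {[x48=x50]}: π^{-1}(V) = {x48, x50} ∈ τ ✓.
  V = {[x49]}: π^{-1}(V) = {x49} ∉ τ ✗.
  V = {[x48=x50], [x49]}: π^{-1}(V) = {x48, x49, x50} ∈ τ ✓.
Open sets in the quotient: τ_Q = {{}, {[x48=x50]}, {[x48=x50], [x49]}} (3 elements).


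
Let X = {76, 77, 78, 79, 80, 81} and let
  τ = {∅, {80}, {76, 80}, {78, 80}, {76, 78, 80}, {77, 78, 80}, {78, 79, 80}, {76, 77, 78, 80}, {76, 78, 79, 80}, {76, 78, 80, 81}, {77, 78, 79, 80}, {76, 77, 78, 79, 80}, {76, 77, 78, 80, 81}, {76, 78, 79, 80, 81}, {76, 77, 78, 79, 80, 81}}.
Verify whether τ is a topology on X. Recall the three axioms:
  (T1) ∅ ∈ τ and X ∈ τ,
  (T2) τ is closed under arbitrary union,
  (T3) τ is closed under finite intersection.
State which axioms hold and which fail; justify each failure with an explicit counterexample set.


τ IS a topology on X.

Axiom (T1): ∅ ∈ τ? Yes; X ∈ τ? Yes.
Axiom (T2/T3): check pairwise unions and intersections of members of τ.
All pairwise intersections and unions checked — each lies in τ. Therefore τ satisfies (T1), (T2), (T3): it IS a topology on X.
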